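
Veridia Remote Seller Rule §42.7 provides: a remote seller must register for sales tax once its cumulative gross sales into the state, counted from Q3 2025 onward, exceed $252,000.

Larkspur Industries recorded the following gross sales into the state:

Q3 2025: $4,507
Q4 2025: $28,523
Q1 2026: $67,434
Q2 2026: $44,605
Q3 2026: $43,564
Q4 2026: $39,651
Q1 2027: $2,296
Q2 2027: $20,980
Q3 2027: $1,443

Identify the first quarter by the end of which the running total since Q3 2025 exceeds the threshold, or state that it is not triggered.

Q3 2027

Through Q3 2025: $4,507
Through Q4 2025: $33,030
Through Q1 2026: $100,464
Through Q2 2026: $145,069
Through Q3 2026: $188,633
Through Q4 2026: $228,284
Through Q1 2027: $230,580
Through Q2 2027: $251,560
Through Q3 2027: $253,003 ← exceeds threshold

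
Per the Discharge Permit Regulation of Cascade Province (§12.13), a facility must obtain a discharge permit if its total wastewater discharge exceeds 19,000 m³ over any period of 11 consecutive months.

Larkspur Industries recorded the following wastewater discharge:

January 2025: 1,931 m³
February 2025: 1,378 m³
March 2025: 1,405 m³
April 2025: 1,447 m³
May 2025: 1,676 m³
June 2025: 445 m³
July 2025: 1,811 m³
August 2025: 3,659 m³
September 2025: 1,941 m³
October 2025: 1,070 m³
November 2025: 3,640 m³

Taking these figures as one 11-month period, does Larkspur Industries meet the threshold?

Yes

Total wastewater discharge: 1,931 m³ + 1,378 m³ + 1,405 m³ + 1,447 m³ + 1,676 m³ + 445 m³ + 1,811 m³ + 3,659 m³ + 1,941 m³ + 1,070 m³ + 3,640 m³ = 20,403 m³.
20,403 m³ > 19,000 m³, so the threshold is exceeded.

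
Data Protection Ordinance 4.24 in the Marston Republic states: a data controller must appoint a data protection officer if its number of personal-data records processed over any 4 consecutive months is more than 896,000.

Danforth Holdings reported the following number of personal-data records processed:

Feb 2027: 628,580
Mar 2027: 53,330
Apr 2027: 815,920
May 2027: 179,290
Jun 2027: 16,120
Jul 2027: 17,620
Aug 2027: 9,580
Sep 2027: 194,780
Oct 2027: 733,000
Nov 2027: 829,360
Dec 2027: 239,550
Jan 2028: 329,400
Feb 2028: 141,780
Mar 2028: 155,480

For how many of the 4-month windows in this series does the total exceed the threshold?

8

Feb 2027–May 2027: 628,580 + 53,330 + 815,920 + 179,290 = 1,677,120 (over)
Mar 2027–Jun 2027: 53,330 + 815,920 + 179,290 + 16,120 = 1,064,660 (over)
Apr 2027–Jul 2027: 815,920 + 179,290 + 16,120 + 17,620 = 1,028,950 (over)
May 2027–Aug 2027: 179,290 + 16,120 + 17,620 + 9,580 = 222,610 (under)
Jun 2027–Sep 2027: 16,120 + 17,620 + 9,580 + 194,780 = 238,100 (under)
Jul 2027–Oct 2027: 17,620 + 9,580 + 194,780 + 733,000 = 954,980 (over)
Aug 2027–Nov 2027: 9,580 + 194,780 + 733,000 + 829,360 = 1,766,720 (over)
Sep 2027–Dec 2027: 194,780 + 733,000 + 829,360 + 239,550 = 1,996,690 (over)
Oct 2027–Jan 2028: 733,000 + 829,360 + 239,550 + 329,400 = 2,131,310 (over)
Nov 2027–Feb 2028: 829,360 + 239,550 + 329,400 + 141,780 = 1,540,090 (over)
Dec 2027–Mar 2028: 239,550 + 329,400 + 141,780 + 155,480 = 866,210 (under)
8 windows exceed the threshold.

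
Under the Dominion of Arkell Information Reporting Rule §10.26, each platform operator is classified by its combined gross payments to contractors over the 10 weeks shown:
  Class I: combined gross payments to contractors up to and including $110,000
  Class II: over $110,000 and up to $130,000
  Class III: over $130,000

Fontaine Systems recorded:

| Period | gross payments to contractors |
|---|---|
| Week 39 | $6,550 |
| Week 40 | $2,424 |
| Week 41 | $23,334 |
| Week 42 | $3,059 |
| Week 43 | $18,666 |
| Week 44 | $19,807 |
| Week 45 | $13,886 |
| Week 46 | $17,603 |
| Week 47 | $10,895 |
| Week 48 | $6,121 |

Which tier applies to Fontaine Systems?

Combined gross payments to contractors: $6,550 + $2,424 + $23,334 + $3,059 + $18,666 + $19,807 + $13,886 + $17,603 + $10,895 + $6,121 = $122,345.
$110,000 < $122,345 ≤ $130,000, so Class II applies.

Class II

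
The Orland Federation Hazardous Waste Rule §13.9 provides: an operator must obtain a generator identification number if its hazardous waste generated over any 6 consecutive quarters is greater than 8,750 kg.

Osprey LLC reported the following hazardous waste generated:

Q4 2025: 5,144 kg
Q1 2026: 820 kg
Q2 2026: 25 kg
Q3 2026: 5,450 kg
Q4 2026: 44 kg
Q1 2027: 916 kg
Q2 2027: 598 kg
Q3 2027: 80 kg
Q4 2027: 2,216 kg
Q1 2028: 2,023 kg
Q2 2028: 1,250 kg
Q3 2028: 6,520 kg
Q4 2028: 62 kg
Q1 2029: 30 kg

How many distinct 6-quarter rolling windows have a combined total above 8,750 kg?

Q4 2025–Q1 2027: 5,144 kg + 820 kg + 25 kg + 5,450 kg + 44 kg + 916 kg = 12,399 kg (over)
Q1 2026–Q2 2027: 820 kg + 25 kg + 5,450 kg + 44 kg + 916 kg + 598 kg = 7,853 kg (under)
Q2 2026–Q3 2027: 25 kg + 5,450 kg + 44 kg + 916 kg + 598 kg + 80 kg = 7,113 kg (under)
Q3 2026–Q4 2027: 5,450 kg + 44 kg + 916 kg + 598 kg + 80 kg + 2,216 kg = 9,304 kg (over)
Q4 2026–Q1 2028: 44 kg + 916 kg + 598 kg + 80 kg + 2,216 kg + 2,023 kg = 5,877 kg (under)
Q1 2027–Q2 2028: 916 kg + 598 kg + 80 kg + 2,216 kg + 2,023 kg + 1,250 kg = 7,083 kg (under)
Q2 2027–Q3 2028: 598 kg + 80 kg + 2,216 kg + 2,023 kg + 1,250 kg + 6,520 kg = 12,687 kg (over)
Q3 2027–Q4 2028: 80 kg + 2,216 kg + 2,023 kg + 1,250 kg + 6,520 kg + 62 kg = 12,151 kg (over)
Q4 2027–Q1 2029: 2,216 kg + 2,023 kg + 1,250 kg + 6,520 kg + 62 kg + 30 kg = 12,101 kg (over)
5 windows exceed the threshold.

5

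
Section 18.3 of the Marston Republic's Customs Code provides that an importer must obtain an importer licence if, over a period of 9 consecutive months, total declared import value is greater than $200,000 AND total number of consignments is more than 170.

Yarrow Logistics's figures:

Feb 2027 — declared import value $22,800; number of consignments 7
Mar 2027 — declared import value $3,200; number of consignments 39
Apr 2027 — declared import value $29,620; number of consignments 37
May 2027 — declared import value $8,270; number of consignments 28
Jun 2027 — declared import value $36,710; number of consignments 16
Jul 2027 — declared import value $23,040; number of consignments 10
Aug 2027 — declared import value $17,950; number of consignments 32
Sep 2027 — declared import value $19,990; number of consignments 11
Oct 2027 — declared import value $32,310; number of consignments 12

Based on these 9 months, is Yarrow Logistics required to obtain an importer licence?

No

Total declared import value: $22,800 + $3,200 + $29,620 + $8,270 + $36,710 + $23,040 + $17,950 + $19,990 + $32,310 = $193,890 (≤ $200,000).
Total number of consignments: 7 + 39 + 37 + 28 + 16 + 10 + 32 + 11 + 12 = 192 (> 170).
The test is 'and': the rule requires both, and at least one is not exceeded.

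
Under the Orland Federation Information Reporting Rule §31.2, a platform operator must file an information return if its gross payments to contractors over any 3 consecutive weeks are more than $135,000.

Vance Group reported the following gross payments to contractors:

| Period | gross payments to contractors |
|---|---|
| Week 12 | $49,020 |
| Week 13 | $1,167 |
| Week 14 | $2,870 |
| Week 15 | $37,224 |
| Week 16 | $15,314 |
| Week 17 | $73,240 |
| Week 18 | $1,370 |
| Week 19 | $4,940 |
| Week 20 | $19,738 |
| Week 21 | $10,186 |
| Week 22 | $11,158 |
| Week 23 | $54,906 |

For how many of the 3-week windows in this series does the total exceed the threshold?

0

Week 12–Week 14: $49,020 + $1,167 + $2,870 = $53,057 (under)
Week 13–Week 15: $1,167 + $2,870 + $37,224 = $41,261 (under)
Week 14–Week 16: $2,870 + $37,224 + $15,314 = $55,408 (under)
Week 15–Week 17: $37,224 + $15,314 + $73,240 = $125,778 (under)
Week 16–Week 18: $15,314 + $73,240 + $1,370 = $89,924 (under)
Week 17–Week 19: $73,240 + $1,370 + $4,940 = $79,550 (under)
Week 18–Week 20: $1,370 + $4,940 + $19,738 = $26,048 (under)
Week 19–Week 21: $4,940 + $19,738 + $10,186 = $34,864 (under)
Week 20–Week 22: $19,738 + $10,186 + $11,158 = $41,082 (under)
Week 21–Week 23: $10,186 + $11,158 + $54,906 = $76,250 (under)
0 windows exceed the threshold.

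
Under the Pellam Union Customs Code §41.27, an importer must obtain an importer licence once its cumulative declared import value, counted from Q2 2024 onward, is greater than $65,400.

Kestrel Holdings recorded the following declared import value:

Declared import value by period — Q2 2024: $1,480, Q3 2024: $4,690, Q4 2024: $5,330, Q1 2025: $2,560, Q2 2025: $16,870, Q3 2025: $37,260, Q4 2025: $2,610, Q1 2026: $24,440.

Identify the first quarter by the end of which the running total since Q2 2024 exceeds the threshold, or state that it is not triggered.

Q3 2025

Through Q2 2024: $1,480
Through Q3 2024: $6,170
Through Q4 2024: $11,500
Through Q1 2025: $14,060
Through Q2 2025: $30,930
Through Q3 2025: $68,190 ← exceeds threshold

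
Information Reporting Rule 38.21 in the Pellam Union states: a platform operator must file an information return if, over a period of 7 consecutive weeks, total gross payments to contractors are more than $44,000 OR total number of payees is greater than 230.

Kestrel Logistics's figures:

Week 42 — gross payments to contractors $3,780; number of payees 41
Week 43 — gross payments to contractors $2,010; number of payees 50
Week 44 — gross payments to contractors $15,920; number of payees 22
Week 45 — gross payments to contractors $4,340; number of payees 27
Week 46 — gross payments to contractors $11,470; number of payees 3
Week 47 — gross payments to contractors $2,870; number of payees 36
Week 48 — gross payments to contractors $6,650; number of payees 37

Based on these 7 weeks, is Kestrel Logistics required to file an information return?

Yes

Total gross payments to contractors: $3,780 + $2,010 + $15,920 + $4,340 + $11,470 + $2,870 + $6,650 = $47,040 (> $44,000).
Total number of payees: 41 + 50 + 22 + 27 + 3 + 36 + 37 = 216 (≤ 230).
The test is 'or': at least one threshold is exceeded.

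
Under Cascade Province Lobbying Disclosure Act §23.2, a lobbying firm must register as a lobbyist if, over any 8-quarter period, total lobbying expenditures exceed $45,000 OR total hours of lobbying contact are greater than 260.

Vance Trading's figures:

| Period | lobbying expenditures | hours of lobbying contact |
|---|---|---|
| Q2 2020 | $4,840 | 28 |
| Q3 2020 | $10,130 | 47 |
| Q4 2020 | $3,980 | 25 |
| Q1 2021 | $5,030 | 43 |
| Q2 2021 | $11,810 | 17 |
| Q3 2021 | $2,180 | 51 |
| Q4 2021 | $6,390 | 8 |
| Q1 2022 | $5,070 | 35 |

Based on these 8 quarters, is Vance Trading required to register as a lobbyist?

Yes

Total lobbying expenditures: $4,840 + $10,130 + $3,980 + $5,030 + $11,810 + $2,180 + $6,390 + $5,070 = $49,430 (> $45,000).
Total hours of lobbying contact: 28 + 47 + 25 + 43 + 17 + 51 + 8 + 35 = 254 (≤ 260).
The test is 'or': at least one threshold is exceeded.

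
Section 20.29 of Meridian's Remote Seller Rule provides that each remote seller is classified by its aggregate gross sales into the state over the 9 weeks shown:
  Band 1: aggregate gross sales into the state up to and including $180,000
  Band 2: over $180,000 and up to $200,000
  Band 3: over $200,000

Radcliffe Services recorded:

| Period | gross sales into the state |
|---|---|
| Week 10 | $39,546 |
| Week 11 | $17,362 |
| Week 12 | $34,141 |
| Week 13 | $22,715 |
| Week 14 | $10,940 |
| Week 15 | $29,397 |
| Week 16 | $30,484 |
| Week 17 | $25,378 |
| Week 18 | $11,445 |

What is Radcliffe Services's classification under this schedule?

Band 3

Aggregate gross sales into the state: $39,546 + $17,362 + $34,141 + $22,715 + $10,940 + $29,397 + $30,484 + $25,378 + $11,445 = $221,408.
$221,408 > $200,000, so Band 3 applies.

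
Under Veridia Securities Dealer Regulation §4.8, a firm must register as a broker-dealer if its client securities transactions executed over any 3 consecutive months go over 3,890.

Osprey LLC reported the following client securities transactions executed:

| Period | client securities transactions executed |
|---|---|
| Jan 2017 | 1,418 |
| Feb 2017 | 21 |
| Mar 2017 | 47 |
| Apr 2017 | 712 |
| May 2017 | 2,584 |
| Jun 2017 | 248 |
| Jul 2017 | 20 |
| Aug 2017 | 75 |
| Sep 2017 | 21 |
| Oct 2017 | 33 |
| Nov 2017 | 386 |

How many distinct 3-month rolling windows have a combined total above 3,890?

0

Jan 2017–Mar 2017: 1,418 + 21 + 47 = 1,486 (under)
Feb 2017–Apr 2017: 21 + 47 + 712 = 780 (under)
Mar 2017–May 2017: 47 + 712 + 2,584 = 3,343 (under)
Apr 2017–Jun 2017: 712 + 2,584 + 248 = 3,544 (under)
May 2017–Jul 2017: 2,584 + 248 + 20 = 2,852 (under)
Jun 2017–Aug 2017: 248 + 20 + 75 = 343 (under)
Jul 2017–Sep 2017: 20 + 75 + 21 = 116 (under)
Aug 2017–Oct 2017: 75 + 21 + 33 = 129 (under)
Sep 2017–Nov 2017: 21 + 33 + 386 = 440 (under)
0 windows exceed the threshold.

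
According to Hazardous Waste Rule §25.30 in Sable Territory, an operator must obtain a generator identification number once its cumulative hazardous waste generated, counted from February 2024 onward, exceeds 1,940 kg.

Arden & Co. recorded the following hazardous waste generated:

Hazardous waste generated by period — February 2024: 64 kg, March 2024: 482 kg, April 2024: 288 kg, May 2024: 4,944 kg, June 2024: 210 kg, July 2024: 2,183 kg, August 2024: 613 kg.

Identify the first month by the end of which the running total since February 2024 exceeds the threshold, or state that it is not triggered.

Through February 2024: 64 kg
Through March 2024: 546 kg
Through April 2024: 834 kg
Through May 2024: 5,778 kg ← exceeds threshold

May 2024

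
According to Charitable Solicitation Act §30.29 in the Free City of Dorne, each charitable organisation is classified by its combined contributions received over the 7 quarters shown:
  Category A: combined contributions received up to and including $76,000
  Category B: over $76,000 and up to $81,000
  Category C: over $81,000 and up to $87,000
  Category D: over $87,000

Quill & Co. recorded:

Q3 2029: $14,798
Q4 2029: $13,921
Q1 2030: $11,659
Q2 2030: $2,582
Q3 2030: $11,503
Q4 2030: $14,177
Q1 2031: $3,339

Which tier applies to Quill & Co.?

Combined contributions received: $14,798 + $13,921 + $11,659 + $2,582 + $11,503 + $14,177 + $3,339 = $71,979.
$71,979 ≤ $76,000, so Category A applies.

Category A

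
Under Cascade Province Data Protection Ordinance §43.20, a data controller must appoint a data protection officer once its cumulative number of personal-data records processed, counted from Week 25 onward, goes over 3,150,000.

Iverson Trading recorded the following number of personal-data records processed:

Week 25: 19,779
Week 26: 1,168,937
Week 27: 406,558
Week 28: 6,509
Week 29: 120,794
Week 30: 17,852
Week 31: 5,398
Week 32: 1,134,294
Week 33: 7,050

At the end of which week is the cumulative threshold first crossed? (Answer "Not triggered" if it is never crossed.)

Not triggered

Through Week 25: 19,779
Through Week 26: 1,188,716
Through Week 27: 1,595,274
Through Week 28: 1,601,783
Through Week 29: 1,722,577
Through Week 30: 1,740,429
Through Week 31: 1,745,827
Through Week 32: 2,880,121
Through Week 33: 2,887,171
Final cumulative total 2,887,171 ≤ 3,150,000; the threshold is never exceeded.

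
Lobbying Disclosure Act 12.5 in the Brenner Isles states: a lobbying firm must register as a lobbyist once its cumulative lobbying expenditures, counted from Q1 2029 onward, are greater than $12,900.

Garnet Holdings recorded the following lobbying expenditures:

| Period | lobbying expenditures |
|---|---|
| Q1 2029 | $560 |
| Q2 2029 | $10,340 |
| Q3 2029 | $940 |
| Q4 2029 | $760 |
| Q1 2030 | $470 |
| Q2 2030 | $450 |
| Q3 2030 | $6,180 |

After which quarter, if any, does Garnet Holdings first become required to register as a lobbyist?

Q1 2030

Through Q1 2029: $560
Through Q2 2029: $10,900
Through Q3 2029: $11,840
Through Q4 2029: $12,600
Through Q1 2030: $13,070 ← exceeds threshold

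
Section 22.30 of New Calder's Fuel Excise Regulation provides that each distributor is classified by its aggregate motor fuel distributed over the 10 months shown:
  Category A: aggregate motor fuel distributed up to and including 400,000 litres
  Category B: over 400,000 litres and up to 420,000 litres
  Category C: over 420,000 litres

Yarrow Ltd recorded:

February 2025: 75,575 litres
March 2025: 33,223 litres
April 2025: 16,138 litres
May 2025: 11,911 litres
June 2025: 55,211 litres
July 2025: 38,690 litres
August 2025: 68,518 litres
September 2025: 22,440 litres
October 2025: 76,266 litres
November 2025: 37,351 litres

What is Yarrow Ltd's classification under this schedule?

Category C

Aggregate motor fuel distributed: 75,575 litres + 33,223 litres + 16,138 litres + 11,911 litres + 55,211 litres + 38,690 litres + 68,518 litres + 22,440 litres + 76,266 litres + 37,351 litres = 435,323 litres.
435,323 litres > 420,000 litres, so Category C applies.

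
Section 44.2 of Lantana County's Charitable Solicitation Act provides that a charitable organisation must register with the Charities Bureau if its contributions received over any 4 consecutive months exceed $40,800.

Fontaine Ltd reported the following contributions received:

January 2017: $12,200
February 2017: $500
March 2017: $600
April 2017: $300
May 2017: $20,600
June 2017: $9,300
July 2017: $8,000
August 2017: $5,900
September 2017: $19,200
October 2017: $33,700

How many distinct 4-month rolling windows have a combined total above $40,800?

January 2017–April 2017: $12,200 + $500 + $600 + $300 = $13,600 (under)
February 2017–May 2017: $500 + $600 + $300 + $20,600 = $22,000 (under)
March 2017–June 2017: $600 + $300 + $20,600 + $9,300 = $30,800 (under)
April 2017–July 2017: $300 + $20,600 + $9,300 + $8,000 = $38,200 (under)
May 2017–August 2017: $20,600 + $9,300 + $8,000 + $5,900 = $43,800 (over)
June 2017–September 2017: $9,300 + $8,000 + $5,900 + $19,200 = $42,400 (over)
July 2017–October 2017: $8,000 + $5,900 + $19,200 + $33,700 = $66,800 (over)
3 windows exceed the threshold.

3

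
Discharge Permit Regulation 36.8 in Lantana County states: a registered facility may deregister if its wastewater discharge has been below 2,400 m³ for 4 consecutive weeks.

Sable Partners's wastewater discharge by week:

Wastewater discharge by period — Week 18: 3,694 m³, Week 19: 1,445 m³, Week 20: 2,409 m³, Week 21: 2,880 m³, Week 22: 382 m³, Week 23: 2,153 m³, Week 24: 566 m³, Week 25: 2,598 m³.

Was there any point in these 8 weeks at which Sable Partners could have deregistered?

No

Weeks below 2,400 m³: Week 19, Week 22, Week 23, Week 24.
Longest run of consecutive weeks below the threshold: 3.
3 < 4, so Sable Partners never became eligible.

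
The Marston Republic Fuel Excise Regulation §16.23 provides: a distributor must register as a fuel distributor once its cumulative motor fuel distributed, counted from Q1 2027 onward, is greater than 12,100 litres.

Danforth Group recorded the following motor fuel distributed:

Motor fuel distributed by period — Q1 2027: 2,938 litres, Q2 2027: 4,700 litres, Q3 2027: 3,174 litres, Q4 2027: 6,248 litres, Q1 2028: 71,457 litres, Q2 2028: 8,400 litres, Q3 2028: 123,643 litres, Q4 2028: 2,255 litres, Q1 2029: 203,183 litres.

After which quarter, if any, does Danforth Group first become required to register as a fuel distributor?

Q4 2027

Through Q1 2027: 2,938 litres
Through Q2 2027: 7,638 litres
Through Q3 2027: 10,812 litres
Through Q4 2027: 17,060 litres ← exceeds threshold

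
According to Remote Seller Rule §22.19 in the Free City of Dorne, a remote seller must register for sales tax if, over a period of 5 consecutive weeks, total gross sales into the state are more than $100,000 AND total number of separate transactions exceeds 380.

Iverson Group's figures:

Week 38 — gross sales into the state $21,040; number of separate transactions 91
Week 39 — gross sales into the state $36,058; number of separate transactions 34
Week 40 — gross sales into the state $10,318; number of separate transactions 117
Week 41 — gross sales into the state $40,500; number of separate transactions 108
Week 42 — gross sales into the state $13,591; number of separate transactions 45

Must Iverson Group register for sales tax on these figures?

Yes

Total gross sales into the state: $21,040 + $36,058 + $10,318 + $40,500 + $13,591 = $121,507 (> $100,000).
Total number of separate transactions: 91 + 34 + 117 + 108 + 45 = 395 (> 380).
The test is 'and': both thresholds are exceeded.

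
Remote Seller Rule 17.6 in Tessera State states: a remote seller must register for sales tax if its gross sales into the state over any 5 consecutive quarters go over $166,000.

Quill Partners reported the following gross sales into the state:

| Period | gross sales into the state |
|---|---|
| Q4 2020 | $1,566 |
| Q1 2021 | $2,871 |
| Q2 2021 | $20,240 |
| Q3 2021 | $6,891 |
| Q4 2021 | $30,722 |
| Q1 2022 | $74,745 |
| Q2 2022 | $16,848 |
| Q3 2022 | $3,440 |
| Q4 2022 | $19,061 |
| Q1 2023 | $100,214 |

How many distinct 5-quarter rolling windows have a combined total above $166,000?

1

Q4 2020–Q4 2021: $1,566 + $2,871 + $20,240 + $6,891 + $30,722 = $62,290 (under)
Q1 2021–Q1 2022: $2,871 + $20,240 + $6,891 + $30,722 + $74,745 = $135,469 (under)
Q2 2021–Q2 2022: $20,240 + $6,891 + $30,722 + $74,745 + $16,848 = $149,446 (under)
Q3 2021–Q3 2022: $6,891 + $30,722 + $74,745 + $16,848 + $3,440 = $132,646 (under)
Q4 2021–Q4 2022: $30,722 + $74,745 + $16,848 + $3,440 + $19,061 = $144,816 (under)
Q1 2022–Q1 2023: $74,745 + $16,848 + $3,440 + $19,061 + $100,214 = $214,308 (over)
1 window exceeds the threshold.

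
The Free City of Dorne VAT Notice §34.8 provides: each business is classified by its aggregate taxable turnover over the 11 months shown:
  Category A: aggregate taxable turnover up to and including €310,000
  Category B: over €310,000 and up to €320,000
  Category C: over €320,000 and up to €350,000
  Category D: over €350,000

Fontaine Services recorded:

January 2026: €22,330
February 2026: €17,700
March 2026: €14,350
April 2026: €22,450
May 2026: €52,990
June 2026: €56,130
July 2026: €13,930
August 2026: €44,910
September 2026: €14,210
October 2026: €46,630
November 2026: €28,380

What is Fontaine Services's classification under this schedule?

Aggregate taxable turnover: €22,330 + €17,700 + €14,350 + €22,450 + €52,990 + €56,130 + €13,930 + €44,910 + €14,210 + €46,630 + €28,380 = €334,010.
€320,000 < €334,010 ≤ €350,000, so Category C applies.

Category C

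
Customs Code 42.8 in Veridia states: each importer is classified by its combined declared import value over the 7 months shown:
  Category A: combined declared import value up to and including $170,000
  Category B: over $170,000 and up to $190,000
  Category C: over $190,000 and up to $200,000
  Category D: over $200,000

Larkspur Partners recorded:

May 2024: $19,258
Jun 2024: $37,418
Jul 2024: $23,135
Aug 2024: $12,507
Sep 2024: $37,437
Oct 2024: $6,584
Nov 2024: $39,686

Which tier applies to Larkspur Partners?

Category B

Combined declared import value: $19,258 + $37,418 + $23,135 + $12,507 + $37,437 + $6,584 + $39,686 = $176,025.
$170,000 < $176,025 ≤ $190,000, so Category B applies.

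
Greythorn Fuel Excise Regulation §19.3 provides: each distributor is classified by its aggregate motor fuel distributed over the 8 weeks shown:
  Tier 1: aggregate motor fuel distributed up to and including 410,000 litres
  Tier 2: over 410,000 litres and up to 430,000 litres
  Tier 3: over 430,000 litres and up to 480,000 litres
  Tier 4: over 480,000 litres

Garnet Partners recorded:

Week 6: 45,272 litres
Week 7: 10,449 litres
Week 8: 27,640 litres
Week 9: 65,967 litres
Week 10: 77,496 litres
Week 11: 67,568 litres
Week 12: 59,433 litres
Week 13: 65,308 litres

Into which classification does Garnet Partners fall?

Tier 2

Aggregate motor fuel distributed: 45,272 litres + 10,449 litres + 27,640 litres + 65,967 litres + 77,496 litres + 67,568 litres + 59,433 litres + 65,308 litres = 419,133 litres.
410,000 litres < 419,133 litres ≤ 430,000 litres, so Tier 2 applies.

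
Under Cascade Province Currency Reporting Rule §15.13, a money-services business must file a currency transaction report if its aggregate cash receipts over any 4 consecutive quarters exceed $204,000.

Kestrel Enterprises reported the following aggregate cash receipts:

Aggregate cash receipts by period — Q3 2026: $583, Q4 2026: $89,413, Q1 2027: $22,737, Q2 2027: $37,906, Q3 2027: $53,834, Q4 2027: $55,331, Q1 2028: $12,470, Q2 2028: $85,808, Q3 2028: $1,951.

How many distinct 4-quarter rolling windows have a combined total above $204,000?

Q3 2026–Q2 2027: $583 + $89,413 + $22,737 + $37,906 = $150,639 (under)
Q4 2026–Q3 2027: $89,413 + $22,737 + $37,906 + $53,834 = $203,890 (under)
Q1 2027–Q4 2027: $22,737 + $37,906 + $53,834 + $55,331 = $169,808 (under)
Q2 2027–Q1 2028: $37,906 + $53,834 + $55,331 + $12,470 = $159,541 (under)
Q3 2027–Q2 2028: $53,834 + $55,331 + $12,470 + $85,808 = $207,443 (over)
Q4 2027–Q3 2028: $55,331 + $12,470 + $85,808 + $1,951 = $155,560 (under)
1 window exceeds the threshold.

1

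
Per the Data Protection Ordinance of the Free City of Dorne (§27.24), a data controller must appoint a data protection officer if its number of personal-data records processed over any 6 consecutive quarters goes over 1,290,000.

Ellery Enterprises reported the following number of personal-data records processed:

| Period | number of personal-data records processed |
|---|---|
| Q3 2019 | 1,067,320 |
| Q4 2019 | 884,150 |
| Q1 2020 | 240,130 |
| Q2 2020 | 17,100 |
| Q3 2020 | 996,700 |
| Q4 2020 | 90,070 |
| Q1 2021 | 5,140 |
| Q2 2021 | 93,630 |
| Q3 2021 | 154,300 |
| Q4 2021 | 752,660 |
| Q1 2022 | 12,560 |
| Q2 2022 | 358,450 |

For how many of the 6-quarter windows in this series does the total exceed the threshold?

Q3 2019–Q4 2020: 1,067,320 + 884,150 + 240,130 + 17,100 + 996,700 + 90,070 = 3,295,470 (over)
Q4 2019–Q1 2021: 884,150 + 240,130 + 17,100 + 996,700 + 90,070 + 5,140 = 2,233,290 (over)
Q1 2020–Q2 2021: 240,130 + 17,100 + 996,700 + 90,070 + 5,140 + 93,630 = 1,442,770 (over)
Q2 2020–Q3 2021: 17,100 + 996,700 + 90,070 + 5,140 + 93,630 + 154,300 = 1,356,940 (over)
Q3 2020–Q4 2021: 996,700 + 90,070 + 5,140 + 93,630 + 154,300 + 752,660 = 2,092,500 (over)
Q4 2020–Q1 2022: 90,070 + 5,140 + 93,630 + 154,300 + 752,660 + 12,560 = 1,108,360 (under)
Q1 2021–Q2 2022: 5,140 + 93,630 + 154,300 + 752,660 + 12,560 + 358,450 = 1,376,740 (over)
6 windows exceed the threshold.

6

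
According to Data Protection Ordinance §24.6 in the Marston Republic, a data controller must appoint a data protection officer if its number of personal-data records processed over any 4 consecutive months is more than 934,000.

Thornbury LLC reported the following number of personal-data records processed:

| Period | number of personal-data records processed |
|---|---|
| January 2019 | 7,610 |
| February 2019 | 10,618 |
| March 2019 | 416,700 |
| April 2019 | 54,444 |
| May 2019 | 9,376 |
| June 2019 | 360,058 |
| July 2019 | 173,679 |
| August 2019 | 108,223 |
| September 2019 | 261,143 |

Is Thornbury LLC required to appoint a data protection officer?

January 2019–April 2019: 7,610 + 10,618 + 416,700 + 54,444 = 489,372 (under)
February 2019–May 2019: 10,618 + 416,700 + 54,444 + 9,376 = 491,138 (under)
March 2019–June 2019: 416,700 + 54,444 + 9,376 + 360,058 = 840,578 (under)
April 2019–July 2019: 54,444 + 9,376 + 360,058 + 173,679 = 597,557 (under)
May 2019–August 2019: 9,376 + 360,058 + 173,679 + 108,223 = 651,336 (under)
June 2019–September 2019: 360,058 + 173,679 + 108,223 + 261,143 = 903,103 (under)
No window exceeds 934,000.

No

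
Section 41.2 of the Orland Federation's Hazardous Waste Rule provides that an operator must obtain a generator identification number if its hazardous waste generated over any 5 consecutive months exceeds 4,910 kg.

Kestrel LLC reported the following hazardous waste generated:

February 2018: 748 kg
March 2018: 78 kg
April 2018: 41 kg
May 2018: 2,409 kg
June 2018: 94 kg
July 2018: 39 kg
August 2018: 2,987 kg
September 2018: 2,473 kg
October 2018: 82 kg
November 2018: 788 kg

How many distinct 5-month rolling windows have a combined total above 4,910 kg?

4

February 2018–June 2018: 748 kg + 78 kg + 41 kg + 2,409 kg + 94 kg = 3,370 kg (under)
March 2018–July 2018: 78 kg + 41 kg + 2,409 kg + 94 kg + 39 kg = 2,661 kg (under)
April 2018–August 2018: 41 kg + 2,409 kg + 94 kg + 39 kg + 2,987 kg = 5,570 kg (over)
May 2018–September 2018: 2,409 kg + 94 kg + 39 kg + 2,987 kg + 2,473 kg = 8,002 kg (over)
June 2018–October 2018: 94 kg + 39 kg + 2,987 kg + 2,473 kg + 82 kg = 5,675 kg (over)
July 2018–November 2018: 39 kg + 2,987 kg + 2,473 kg + 82 kg + 788 kg = 6,369 kg (over)
4 windows exceed the threshold.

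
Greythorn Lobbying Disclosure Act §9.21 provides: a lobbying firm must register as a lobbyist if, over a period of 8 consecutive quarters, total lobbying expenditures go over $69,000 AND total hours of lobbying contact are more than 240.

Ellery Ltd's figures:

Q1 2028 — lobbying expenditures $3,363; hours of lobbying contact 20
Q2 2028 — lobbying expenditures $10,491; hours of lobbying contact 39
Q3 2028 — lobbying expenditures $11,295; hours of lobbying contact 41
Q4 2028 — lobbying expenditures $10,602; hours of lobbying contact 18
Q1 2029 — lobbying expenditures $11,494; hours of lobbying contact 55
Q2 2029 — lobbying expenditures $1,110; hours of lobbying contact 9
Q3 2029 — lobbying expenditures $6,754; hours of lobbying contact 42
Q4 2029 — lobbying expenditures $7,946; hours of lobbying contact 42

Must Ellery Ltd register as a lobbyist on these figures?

No

Total lobbying expenditures: $3,363 + $10,491 + $11,295 + $10,602 + $11,494 + $1,110 + $6,754 + $7,946 = $63,055 (≤ $69,000).
Total hours of lobbying contact: 20 + 39 + 41 + 18 + 55 + 9 + 42 + 42 = 266 (> 240).
The test is 'and': the rule requires both, and at least one is not exceeded.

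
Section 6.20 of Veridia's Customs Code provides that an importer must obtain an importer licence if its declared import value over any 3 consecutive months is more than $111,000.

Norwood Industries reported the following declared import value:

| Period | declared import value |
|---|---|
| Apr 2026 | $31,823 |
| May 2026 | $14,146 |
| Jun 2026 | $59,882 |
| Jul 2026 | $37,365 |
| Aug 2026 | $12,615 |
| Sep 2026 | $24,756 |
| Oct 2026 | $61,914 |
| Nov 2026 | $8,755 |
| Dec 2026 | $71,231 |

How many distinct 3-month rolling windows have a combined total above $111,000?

2

Apr 2026–Jun 2026: $31,823 + $14,146 + $59,882 = $105,851 (under)
May 2026–Jul 2026: $14,146 + $59,882 + $37,365 = $111,393 (over)
Jun 2026–Aug 2026: $59,882 + $37,365 + $12,615 = $109,862 (under)
Jul 2026–Sep 2026: $37,365 + $12,615 + $24,756 = $74,736 (under)
Aug 2026–Oct 2026: $12,615 + $24,756 + $61,914 = $99,285 (under)
Sep 2026–Nov 2026: $24,756 + $61,914 + $8,755 = $95,425 (under)
Oct 2026–Dec 2026: $61,914 + $8,755 + $71,231 = $141,900 (over)
2 windows exceed the threshold.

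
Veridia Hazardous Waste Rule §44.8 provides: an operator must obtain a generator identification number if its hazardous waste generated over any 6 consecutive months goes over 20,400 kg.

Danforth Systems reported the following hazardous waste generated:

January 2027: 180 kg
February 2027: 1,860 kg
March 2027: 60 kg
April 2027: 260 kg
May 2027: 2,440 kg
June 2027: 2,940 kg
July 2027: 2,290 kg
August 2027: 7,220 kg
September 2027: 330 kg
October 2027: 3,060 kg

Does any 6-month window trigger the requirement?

January 2027–June 2027: 180 kg + 1,860 kg + 60 kg + 260 kg + 2,440 kg + 2,940 kg = 7,740 kg (under)
February 2027–July 2027: 1,860 kg + 60 kg + 260 kg + 2,440 kg + 2,940 kg + 2,290 kg = 9,850 kg (under)
March 2027–August 2027: 60 kg + 260 kg + 2,440 kg + 2,940 kg + 2,290 kg + 7,220 kg = 15,210 kg (under)
April 2027–September 2027: 260 kg + 2,440 kg + 2,940 kg + 2,290 kg + 7,220 kg + 330 kg = 15,480 kg (under)
May 2027–October 2027: 2,440 kg + 2,940 kg + 2,290 kg + 7,220 kg + 330 kg + 3,060 kg = 18,280 kg (under)
No window exceeds 20,400 kg.

No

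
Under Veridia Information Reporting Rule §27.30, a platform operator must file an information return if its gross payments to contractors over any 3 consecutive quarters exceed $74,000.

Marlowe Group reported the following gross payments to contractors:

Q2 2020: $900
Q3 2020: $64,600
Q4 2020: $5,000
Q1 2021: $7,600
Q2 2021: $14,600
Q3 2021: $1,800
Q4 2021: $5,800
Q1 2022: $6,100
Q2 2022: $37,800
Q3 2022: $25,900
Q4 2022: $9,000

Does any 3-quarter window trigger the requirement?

Yes

Q2 2020–Q4 2020: $900 + $64,600 + $5,000 = $70,500 (under)
Q3 2020–Q1 2021: $64,600 + $5,000 + $7,600 = $77,200 (over)
Q4 2020–Q2 2021: $5,000 + $7,600 + $14,600 = $27,200 (under)
Q1 2021–Q3 2021: $7,600 + $14,600 + $1,800 = $24,000 (under)
Q2 2021–Q4 2021: $14,600 + $1,800 + $5,800 = $22,200 (under)
Q3 2021–Q1 2022: $1,800 + $5,800 + $6,100 = $13,700 (under)
Q4 2021–Q2 2022: $5,800 + $6,100 + $37,800 = $49,700 (under)
Q1 2022–Q3 2022: $6,100 + $37,800 + $25,900 = $69,800 (under)
Q2 2022–Q4 2022: $37,800 + $25,900 + $9,000 = $72,700 (under)
At least one window exceeds $74,000.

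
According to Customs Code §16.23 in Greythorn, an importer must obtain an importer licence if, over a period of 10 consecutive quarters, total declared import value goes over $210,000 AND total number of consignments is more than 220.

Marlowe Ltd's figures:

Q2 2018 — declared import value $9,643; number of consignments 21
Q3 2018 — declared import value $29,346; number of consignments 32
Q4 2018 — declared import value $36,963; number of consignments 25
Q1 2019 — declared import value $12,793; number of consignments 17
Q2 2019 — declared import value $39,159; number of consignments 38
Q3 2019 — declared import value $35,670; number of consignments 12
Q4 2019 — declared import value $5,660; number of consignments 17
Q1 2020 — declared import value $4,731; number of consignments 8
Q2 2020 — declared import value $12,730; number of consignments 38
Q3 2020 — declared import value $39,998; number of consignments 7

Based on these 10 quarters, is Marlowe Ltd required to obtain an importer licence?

Total declared import value: $9,643 + $29,346 + $36,963 + $12,793 + $39,159 + $35,670 + $5,660 + $4,731 + $12,730 + $39,998 = $226,693 (> $210,000).
Total number of consignments: 21 + 32 + 25 + 17 + 38 + 12 + 17 + 8 + 38 + 7 = 215 (≤ 220).
The test is 'and': the rule requires both, and at least one is not exceeded.

No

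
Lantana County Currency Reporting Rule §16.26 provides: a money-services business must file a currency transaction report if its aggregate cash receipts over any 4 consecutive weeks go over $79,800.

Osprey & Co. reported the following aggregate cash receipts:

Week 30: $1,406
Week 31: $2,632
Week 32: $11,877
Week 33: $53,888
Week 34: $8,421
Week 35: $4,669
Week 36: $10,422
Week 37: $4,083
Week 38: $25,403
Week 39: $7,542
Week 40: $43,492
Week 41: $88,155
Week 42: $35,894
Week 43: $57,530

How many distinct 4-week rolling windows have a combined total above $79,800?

4

Week 30–Week 33: $1,406 + $2,632 + $11,877 + $53,888 = $69,803 (under)
Week 31–Week 34: $2,632 + $11,877 + $53,888 + $8,421 = $76,818 (under)
Week 32–Week 35: $11,877 + $53,888 + $8,421 + $4,669 = $78,855 (under)
Week 33–Week 36: $53,888 + $8,421 + $4,669 + $10,422 = $77,400 (under)
Week 34–Week 37: $8,421 + $4,669 + $10,422 + $4,083 = $27,595 (under)
Week 35–Week 38: $4,669 + $10,422 + $4,083 + $25,403 = $44,577 (under)
Week 36–Week 39: $10,422 + $4,083 + $25,403 + $7,542 = $47,450 (under)
Week 37–Week 40: $4,083 + $25,403 + $7,542 + $43,492 = $80,520 (over)
Week 38–Week 41: $25,403 + $7,542 + $43,492 + $88,155 = $164,592 (over)
Week 39–Week 42: $7,542 + $43,492 + $88,155 + $35,894 = $175,083 (over)
Week 40–Week 43: $43,492 + $88,155 + $35,894 + $57,530 = $225,071 (over)
4 windows exceed the threshold.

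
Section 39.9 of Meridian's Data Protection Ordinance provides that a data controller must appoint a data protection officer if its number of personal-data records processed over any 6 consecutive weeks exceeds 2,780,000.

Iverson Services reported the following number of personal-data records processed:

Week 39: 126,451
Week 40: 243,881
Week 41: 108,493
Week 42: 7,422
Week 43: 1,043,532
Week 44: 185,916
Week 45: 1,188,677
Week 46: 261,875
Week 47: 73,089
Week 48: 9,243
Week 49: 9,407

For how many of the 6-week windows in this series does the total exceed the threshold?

1

Week 39–Week 44: 126,451 + 243,881 + 108,493 + 7,422 + 1,043,532 + 185,916 = 1,715,695 (under)
Week 40–Week 45: 243,881 + 108,493 + 7,422 + 1,043,532 + 185,916 + 1,188,677 = 2,777,921 (under)
Week 41–Week 46: 108,493 + 7,422 + 1,043,532 + 185,916 + 1,188,677 + 261,875 = 2,795,915 (over)
Week 42–Week 47: 7,422 + 1,043,532 + 185,916 + 1,188,677 + 261,875 + 73,089 = 2,760,511 (under)
Week 43–Week 48: 1,043,532 + 185,916 + 1,188,677 + 261,875 + 73,089 + 9,243 = 2,762,332 (under)
Week 44–Week 49: 185,916 + 1,188,677 + 261,875 + 73,089 + 9,243 + 9,407 = 1,728,207 (under)
1 window exceeds the threshold.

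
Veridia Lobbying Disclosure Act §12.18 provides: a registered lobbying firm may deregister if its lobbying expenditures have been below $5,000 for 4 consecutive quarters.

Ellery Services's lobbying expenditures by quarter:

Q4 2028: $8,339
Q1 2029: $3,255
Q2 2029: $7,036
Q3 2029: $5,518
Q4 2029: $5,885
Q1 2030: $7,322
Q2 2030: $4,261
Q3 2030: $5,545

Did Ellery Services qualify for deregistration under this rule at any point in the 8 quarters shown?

Quarters below $5,000: Q1 2029, Q2 2030.
Longest run of consecutive quarters below the threshold: 1.
1 < 4, so Ellery Services never became eligible.

No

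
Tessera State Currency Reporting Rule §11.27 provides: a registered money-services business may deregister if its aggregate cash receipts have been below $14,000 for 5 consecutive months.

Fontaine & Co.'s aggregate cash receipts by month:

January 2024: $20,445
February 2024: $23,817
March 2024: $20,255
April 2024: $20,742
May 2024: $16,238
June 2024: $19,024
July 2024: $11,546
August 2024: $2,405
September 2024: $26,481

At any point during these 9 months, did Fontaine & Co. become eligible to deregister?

No

Months below $14,000: July 2024, August 2024.
Longest run of consecutive months below the threshold: 2.
2 < 5, so Fontaine & Co. never became eligible.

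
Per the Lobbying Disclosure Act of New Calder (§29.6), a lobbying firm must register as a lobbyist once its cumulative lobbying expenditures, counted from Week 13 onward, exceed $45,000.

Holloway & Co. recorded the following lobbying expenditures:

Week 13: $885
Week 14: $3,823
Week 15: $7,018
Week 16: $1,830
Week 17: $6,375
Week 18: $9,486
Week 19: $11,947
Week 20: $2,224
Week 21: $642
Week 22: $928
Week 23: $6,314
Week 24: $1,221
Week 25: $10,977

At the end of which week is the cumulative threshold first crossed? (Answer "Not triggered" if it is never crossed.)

Through Week 13: $885
Through Week 14: $4,708
Through Week 15: $11,726
Through Week 16: $13,556
Through Week 17: $19,931
Through Week 18: $29,417
Through Week 19: $41,364
Through Week 20: $43,588
Through Week 21: $44,230
Through Week 22: $45,158 ← exceeds threshold

Week 22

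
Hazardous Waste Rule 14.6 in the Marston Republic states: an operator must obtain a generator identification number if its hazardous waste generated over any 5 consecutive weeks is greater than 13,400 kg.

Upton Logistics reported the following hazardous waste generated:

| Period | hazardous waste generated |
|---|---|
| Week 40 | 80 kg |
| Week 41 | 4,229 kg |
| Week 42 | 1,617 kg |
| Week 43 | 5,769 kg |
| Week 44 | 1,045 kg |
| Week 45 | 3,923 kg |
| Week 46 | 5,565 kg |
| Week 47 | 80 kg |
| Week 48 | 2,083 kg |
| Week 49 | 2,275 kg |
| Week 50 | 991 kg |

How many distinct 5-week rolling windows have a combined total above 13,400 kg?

4

Week 40–Week 44: 80 kg + 4,229 kg + 1,617 kg + 5,769 kg + 1,045 kg = 12,740 kg (under)
Week 41–Week 45: 4,229 kg + 1,617 kg + 5,769 kg + 1,045 kg + 3,923 kg = 16,583 kg (over)
Week 42–Week 46: 1,617 kg + 5,769 kg + 1,045 kg + 3,923 kg + 5,565 kg = 17,919 kg (over)
Week 43–Week 47: 5,769 kg + 1,045 kg + 3,923 kg + 5,565 kg + 80 kg = 16,382 kg (over)
Week 44–Week 48: 1,045 kg + 3,923 kg + 5,565 kg + 80 kg + 2,083 kg = 12,696 kg (under)
Week 45–Week 49: 3,923 kg + 5,565 kg + 80 kg + 2,083 kg + 2,275 kg = 13,926 kg (over)
Week 46–Week 50: 5,565 kg + 80 kg + 2,083 kg + 2,275 kg + 991 kg = 10,994 kg (under)
4 windows exceed the threshold.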